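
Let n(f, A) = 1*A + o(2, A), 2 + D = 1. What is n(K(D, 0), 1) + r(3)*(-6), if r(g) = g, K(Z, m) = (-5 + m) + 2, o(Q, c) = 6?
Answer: -11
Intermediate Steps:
D = -1 (D = -2 + 1 = -1)
K(Z, m) = -3 + m
n(f, A) = 6 + A (n(f, A) = 1*A + 6 = A + 6 = 6 + A)
n(K(D, 0), 1) + r(3)*(-6) = (6 + 1) + 3*(-6) = 7 - 18 = -11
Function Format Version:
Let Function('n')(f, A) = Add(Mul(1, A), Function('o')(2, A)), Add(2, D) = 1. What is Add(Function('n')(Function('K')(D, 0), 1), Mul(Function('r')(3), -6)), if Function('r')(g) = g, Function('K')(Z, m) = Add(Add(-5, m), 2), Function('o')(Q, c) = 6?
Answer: -11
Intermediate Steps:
D = -1 (D = Add(-2, 1) = -1)
Function('K')(Z, m) = Add(-3, m)
Function('n')(f, A) = Add(6, A) (Function('n')(f, A) = Add(Mul(1, A), 6) = Add(A, 6) = Add(6, A))
Add(Function('n')(Function('K')(D, 0), 1), Mul(Function('r')(3), -6)) = Add(Add(6, 1), Mul(3, -6)) = Add(7, -18) = -11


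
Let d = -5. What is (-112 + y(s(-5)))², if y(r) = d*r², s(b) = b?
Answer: 56169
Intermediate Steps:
y(r) = -5*r²
(-112 + y(s(-5)))² = (-112 - 5*(-5)²)² = (-112 - 5*25)² = (-112 - 125)² = (-237)² = 56169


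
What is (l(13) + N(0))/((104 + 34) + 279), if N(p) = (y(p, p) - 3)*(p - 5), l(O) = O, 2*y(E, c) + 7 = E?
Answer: 91/834 ≈ 0.10911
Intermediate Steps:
y(E, c) = -7/2 + E/2
N(p) = (-5 + p)*(-13/2 + p/2) (N(p) = ((-7/2 + p/2) - 3)*(p - 5) = (-13/2 + p/2)*(-5 + p) = (-5 + p)*(-13/2 + p/2))
(l(13) + N(0))/((104 + 34) + 279) = (13 + (65/2 + (½)*0² - 9*0))/((104 + 34) + 279) = (13 + (65/2 + (½)*0 + 0))/(138 + 279) = (13 + (65/2 + 0 + 0))/417 = (13 + 65/2)*(1/417) = (91/2)*(1/417) = 91/834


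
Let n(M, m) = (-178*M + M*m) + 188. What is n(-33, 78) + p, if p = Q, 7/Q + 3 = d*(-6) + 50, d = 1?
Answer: 143015/41 ≈ 3488.2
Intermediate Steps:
Q = 7/41 (Q = 7/(-3 + (1*(-6) + 50)) = 7/(-3 + (-6 + 50)) = 7/(-3 + 44) = 7/41 ≈ 0.17073)
p = 7/41 ≈ 0.17073
n(M, m) = 188 - 178*M + M*m
n(-33, 78) + p = (188 - 178*(-33) - 33*78) + 7/41 = (188 + 5874 - 2574) + 7/41 = 3488 + 7/41 = 143015/41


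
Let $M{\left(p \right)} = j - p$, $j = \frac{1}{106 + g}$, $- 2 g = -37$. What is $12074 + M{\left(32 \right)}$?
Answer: $\frac{2998460}{249} \approx 12042.0$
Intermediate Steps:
$g = \frac{37}{2}$ ($g = \left(- \frac{1}{2}\right) \left(-37\right) = \frac{37}{2} \approx 18.5$)
$j = \frac{2}{249}$ ($j = \frac{1}{106 + \frac{37}{2}} = \frac{1}{\frac{249}{2}} = \frac{2}{249} \approx 0.0080321$)
$M{\left(p \right)} = \frac{2}{249} - p$
$12074 + M{\left(32 \right)} = 12074 + \left(\frac{2}{249} - 32\right) = 12074 - \frac{7966}{249} = \frac{2998460}{249}$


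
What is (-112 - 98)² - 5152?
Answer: 38948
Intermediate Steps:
(-112 - 98)² - 5152 = (-210)² - 5152 = 44100 - 5152 = 38948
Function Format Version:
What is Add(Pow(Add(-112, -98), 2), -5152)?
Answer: 38948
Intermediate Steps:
Add(Pow(Add(-112, -98), 2), -5152) = Add(Pow(-210, 2), -5152) = Add(44100, -5152) = 38948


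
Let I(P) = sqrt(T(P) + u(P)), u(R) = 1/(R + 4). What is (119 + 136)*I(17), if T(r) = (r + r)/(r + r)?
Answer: 85*sqrt(462)/7 ≈ 261.00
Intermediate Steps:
u(R) = 1/(4 + R)
T(r) = 1 (T(r) = (2*r)/((2*r)) = (2*r)*(1/(2*r)) = 1)
I(P) = sqrt(1 + 1/(4 + P))
(119 + 136)*I(17) = (119 + 136)*sqrt((5 + 17)/(4 + 17)) = 255*sqrt(22/21) = 255*(sqrt(462)/21) = 85*sqrt(462)/7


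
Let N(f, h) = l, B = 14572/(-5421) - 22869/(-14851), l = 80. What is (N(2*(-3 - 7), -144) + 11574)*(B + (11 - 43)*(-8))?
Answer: 239110076229262/80507271 ≈ 2.9700e+6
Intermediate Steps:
B = -92435923/80507271 (B = 14572*(-1/5421) - 22869*(-1/14851) = -14572/5421 + 22869/14851 = -92435923/80507271 ≈ -1.1482)
N(f, h) = 80
(N(2*(-3 - 7), -144) + 11574)*(B + (11 - 43)*(-8)) = (80 + 11574)*(-92435923/80507271 + (11 - 43)*(-8)) = 11654*(-92435923/80507271 - 32*(-8)) = 11654*(-92435923/80507271 + 256) = 11654*(20517425453/80507271) = 239110076229262/80507271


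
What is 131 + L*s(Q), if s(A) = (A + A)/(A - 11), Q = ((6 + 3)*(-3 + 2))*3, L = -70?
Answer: 599/19 ≈ 31.526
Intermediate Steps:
Q = -27 (Q = (9*(-1))*3 = -9*3 = -27)
s(A) = 2*A/(-11 + A) (s(A) = (2*A)/(-11 + A) = 2*A/(-11 + A))
131 + L*s(Q) = 131 - 140*(-27)/(-11 - 27) = 131 - 140*(-27)/(-38) = 131 - 140*(-27)*(-1)/38 = 131 - 70*27/19 = 131 - 1890/19 = 599/19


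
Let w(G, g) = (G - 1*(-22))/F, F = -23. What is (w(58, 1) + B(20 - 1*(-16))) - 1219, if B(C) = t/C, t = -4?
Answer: -253076/207 ≈ -1222.6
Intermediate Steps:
w(G, g) = -22/23 - G/23 (w(G, g) = (G - 1*(-22))/(-23) = (G + 22)*(-1/23) = (22 + G)*(-1/23) = -22/23 - G/23)
B(C) = -4/C
(w(58, 1) + B(20 - 1*(-16))) - 1219 = ((-22/23 - 1/23*58) - 4/(20 - 1*(-16))) - 1219 = ((-22/23 - 58/23) - 4/(20 + 16)) - 1219 = (-80/23 - 4/36) - 1219 = (-80/23 - 4*1/36) - 1219 = (-80/23 - 1/9) - 1219 = -743/207 - 1219 = -253076/207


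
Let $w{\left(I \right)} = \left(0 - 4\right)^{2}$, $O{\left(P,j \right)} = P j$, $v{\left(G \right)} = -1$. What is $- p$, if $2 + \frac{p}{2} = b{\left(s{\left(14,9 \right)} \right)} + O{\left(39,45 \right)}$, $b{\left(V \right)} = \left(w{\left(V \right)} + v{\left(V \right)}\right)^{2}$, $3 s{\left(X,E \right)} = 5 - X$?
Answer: $-3956$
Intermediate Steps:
$w{\left(I \right)} = 16$ ($w{\left(I \right)} = \left(-4\right)^{2} = 16$)
$s{\left(X,E \right)} = \frac{5}{3} - \frac{X}{3}$ ($s{\left(X,E \right)} = \frac{5 - X}{3} = \frac{5}{3} - \frac{X}{3}$)
$b{\left(V \right)} = 225$ ($b{\left(V \right)} = \left(16 - 1\right)^{2} = 15^{2} = 225$)
$p = 3956$ ($p = -4 + 2 \left(225 + 39 \cdot 45\right) = -4 + 2 \left(225 + 1755\right) = -4 + 2 \cdot 1980 = -4 + 3960 = 3956$)
$- p = \left(-1\right) 3956 = -3956$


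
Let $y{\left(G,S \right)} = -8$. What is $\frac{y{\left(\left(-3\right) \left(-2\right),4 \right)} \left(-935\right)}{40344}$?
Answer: $\frac{935}{5043} \approx 0.18541$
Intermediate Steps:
$\frac{y{\left(\left(-3\right) \left(-2\right),4 \right)} \left(-935\right)}{40344} = \frac{\left(-8\right) \left(-935\right)}{40344} = 7480 \cdot \frac{1}{40344} = \frac{935}{5043}$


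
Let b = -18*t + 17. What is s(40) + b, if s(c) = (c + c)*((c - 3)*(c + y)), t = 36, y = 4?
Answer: 129609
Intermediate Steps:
b = -631 (b = -18*36 + 17 = -648 + 17 = -631)
s(c) = 2*c*(-3 + c)*(4 + c) (s(c) = (c + c)*((c - 3)*(c + 4)) = (2*c)*((-3 + c)*(4 + c)) = 2*c*(-3 + c)*(4 + c))
s(40) + b = 2*40*(-12 + 40 + 40²) - 631 = 2*40*(-12 + 40 + 1600) - 631 = 2*40*1628 - 631 = 130240 - 631 = 129609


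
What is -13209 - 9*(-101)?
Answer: -12300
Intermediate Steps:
-13209 - 9*(-101) = -13209 + 909 = -12300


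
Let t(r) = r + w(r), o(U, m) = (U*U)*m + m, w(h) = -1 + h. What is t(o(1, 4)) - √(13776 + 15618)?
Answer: 15 - 3*√3266 ≈ -156.45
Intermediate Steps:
o(U, m) = m + m*U² (o(U, m) = U²*m + m = m*U² + m = m + m*U²)
t(r) = -1 + 2*r (t(r) = r + (-1 + r) = -1 + 2*r)
t(o(1, 4)) - √(13776 + 15618) = (-1 + 2*(4*(1 + 1²))) - √(13776 + 15618) = (-1 + 2*(4*(1 + 1))) - √29394 = (-1 + 2*(4*2)) - 3*√3266 = (-1 + 2*8) - 3*√3266 = (-1 + 16) - 3*√3266 = 15 - 3*√3266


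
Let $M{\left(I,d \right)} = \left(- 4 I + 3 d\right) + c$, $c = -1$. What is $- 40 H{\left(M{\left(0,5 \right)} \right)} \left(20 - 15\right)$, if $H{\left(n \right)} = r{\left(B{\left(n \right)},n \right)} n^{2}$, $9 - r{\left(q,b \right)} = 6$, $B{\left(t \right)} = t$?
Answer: $-117600$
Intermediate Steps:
$r{\left(q,b \right)} = 3$ ($r{\left(q,b \right)} = 9 - 6 = 3$)
$M{\left(I,d \right)} = -1 - 4 I + 3 d$ ($M{\left(I,d \right)} = \left(- 4 I + 3 d\right) - 1 = -1 - 4 I + 3 d$)
$H{\left(n \right)} = 3 n^{2}$
$- 40 H{\left(M{\left(0,5 \right)} \right)} \left(20 - 15\right) = - 40 \cdot 3 \left(-1 - 0 + 3 \cdot 5\right)^{2} \left(20 - 15\right) = - 40 \cdot 3 \left(-1 + 0 + 15\right)^{2} \left(20 - 15\right) = - 40 \cdot 3 \cdot 14^{2} \cdot 5 = - 40 \cdot 3 \cdot 196 \cdot 5 = \left(-40\right) 588 \cdot 5 = \left(-23520\right) 5 = -117600$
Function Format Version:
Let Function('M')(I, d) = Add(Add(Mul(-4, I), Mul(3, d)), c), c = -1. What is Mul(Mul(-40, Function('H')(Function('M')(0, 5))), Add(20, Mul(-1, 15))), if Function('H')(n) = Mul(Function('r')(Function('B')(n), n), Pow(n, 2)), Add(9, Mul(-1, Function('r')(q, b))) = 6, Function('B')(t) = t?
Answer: -117600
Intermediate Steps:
Function('r')(q, b) = 3 (Function('r')(q, b) = Add(9, Mul(-1, 6)) = Add(9, -6) = 3)
Function('M')(I, d) = Add(-1, Mul(-4, I), Mul(3, d)) (Function('M')(I, d) = Add(Add(Mul(-4, I), Mul(3, d)), -1) = Add(-1, Mul(-4, I), Mul(3, d)))
Function('H')(n) = Mul(3, Pow(n, 2))
Mul(Mul(-40, Function('H')(Function('M')(0, 5))), Add(20, Mul(-1, 15))) = Mul(Mul(-40, Mul(3, Pow(Add(-1, Mul(-4, 0), Mul(3, 5)), 2))), Add(20, Mul(-1, 15))) = Mul(Mul(-40, Mul(3, Pow(Add(-1, 0, 15), 2))), Add(20, -15)) = Mul(Mul(-40, Mul(3, Pow(14, 2))), 5) = Mul(Mul(-40, Mul(3, 196)), 5) = Mul(Mul(-40, 588), 5) = Mul(-23520, 5) = -117600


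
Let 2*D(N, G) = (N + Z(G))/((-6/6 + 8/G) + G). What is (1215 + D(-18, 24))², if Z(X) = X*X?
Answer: 7376576769/4900 ≈ 1.5054e+6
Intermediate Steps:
Z(X) = X²
D(N, G) = (N + G²)/(2*(-1 + G + 8/G)) (D(N, G) = ((N + G²)/((-6/6 + 8/G) + G))/2 = ((N + G²)/((-6*⅙ + 8/G) + G))/2 = ((N + G²)/((-1 + 8/G) + G))/2 = ((N + G²)/(-1 + G + 8/G))/2 = (N + G²)/(2*(-1 + G + 8/G)))
(1215 + D(-18, 24))² = (1215 + (½)*24*(-18 + 24²)/(8 + 24² - 1*24))² = (1215 + (½)*24*(-18 + 576)/(8 + 576 - 24))² = (1215 + (½)*24*558/560)² = (1215 + (½)*24*(1/560)*558)² = (1215 + 837/70)² = (85887/70)² = 7376576769/4900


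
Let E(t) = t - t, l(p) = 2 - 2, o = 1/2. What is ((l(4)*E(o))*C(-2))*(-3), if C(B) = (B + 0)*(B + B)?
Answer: 0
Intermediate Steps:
o = 1/2 ≈ 0.50000
l(p) = 0
E(t) = 0
C(B) = 2*B**2 (C(B) = B*(2*B) = 2*B**2)
((l(4)*E(o))*C(-2))*(-3) = ((0*0)*(2*(-2)**2))*(-3) = (0*(2*4))*(-3) = (0*8)*(-3) = 0*(-3) = 0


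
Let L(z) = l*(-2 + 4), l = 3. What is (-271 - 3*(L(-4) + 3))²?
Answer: 88804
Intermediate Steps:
L(z) = 6 (L(z) = 3*(-2 + 4) = 3*2 = 6)
(-271 - 3*(L(-4) + 3))² = (-271 - 3*(6 + 3))² = (-271 - 3*9)² = (-271 - 27)² = (-298)² = 88804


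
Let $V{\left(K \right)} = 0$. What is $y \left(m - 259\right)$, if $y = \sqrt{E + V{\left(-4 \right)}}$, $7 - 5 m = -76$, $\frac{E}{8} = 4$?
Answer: $- \frac{4848 \sqrt{2}}{5} \approx -1371.2$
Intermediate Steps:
$E = 32$ ($E = 8 \cdot 4 = 32$)
$m = \frac{83}{5}$ ($m = \frac{7}{5} - - \frac{76}{5} = \frac{7}{5} + \frac{76}{5} = \frac{83}{5} \approx 16.6$)
$y = 4 \sqrt{2}$ ($y = \sqrt{32 + 0} = \sqrt{32} = 4 \sqrt{2} \approx 5.6569$)
$y \left(m - 259\right) = 4 \sqrt{2} \left(\frac{83}{5} - 259\right) = 4 \sqrt{2} \left(- \frac{1212}{5}\right) = - \frac{4848 \sqrt{2}}{5}$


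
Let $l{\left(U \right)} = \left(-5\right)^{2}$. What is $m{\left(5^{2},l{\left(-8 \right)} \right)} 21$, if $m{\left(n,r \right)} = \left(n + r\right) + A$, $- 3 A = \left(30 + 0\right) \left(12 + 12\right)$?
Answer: $-3990$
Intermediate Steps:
$A = -240$ ($A = - \frac{\left(30 + 0\right) \left(12 + 12\right)}{3} = - \frac{30 \cdot 24}{3} = \left(- \frac{1}{3}\right) 720 = -240$)
$l{\left(U \right)} = 25$
$m{\left(n,r \right)} = -240 + n + r$ ($m{\left(n,r \right)} = \left(n + r\right) - 240 = -240 + n + r$)
$m{\left(5^{2},l{\left(-8 \right)} \right)} 21 = \left(-240 + 5^{2} + 25\right) 21 = \left(-240 + 25 + 25\right) 21 = \left(-190\right) 21 = -3990$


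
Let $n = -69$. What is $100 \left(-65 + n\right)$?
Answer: $-13400$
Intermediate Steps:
$100 \left(-65 + n\right) = 100 \left(-65 - 69\right) = 100 \left(-134\right) = -13400$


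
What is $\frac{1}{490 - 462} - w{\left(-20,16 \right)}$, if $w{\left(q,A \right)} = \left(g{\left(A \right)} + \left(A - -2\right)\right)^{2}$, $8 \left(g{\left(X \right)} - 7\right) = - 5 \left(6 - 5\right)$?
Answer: $- \frac{266159}{448} \approx -594.1$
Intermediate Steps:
$g{\left(X \right)} = \frac{51}{8}$ ($g{\left(X \right)} = 7 + \frac{\left(-5\right) \left(6 - 5\right)}{8} = 7 + \frac{\left(-5\right) 1}{8} = 7 + \frac{1}{8} \left(-5\right) = 7 - \frac{5}{8} = \frac{51}{8}$)
$w{\left(q,A \right)} = \left(\frac{67}{8} + A\right)^{2}$ ($w{\left(q,A \right)} = \left(\frac{51}{8} + \left(A - -2\right)\right)^{2} = \left(\frac{51}{8} + \left(A + 2\right)\right)^{2} = \left(\frac{51}{8} + \left(2 + A\right)\right)^{2} = \left(\frac{67}{8} + A\right)^{2}$)
$\frac{1}{490 - 462} - w{\left(-20,16 \right)} = \frac{1}{490 - 462} - \frac{\left(67 + 8 \cdot 16\right)^{2}}{64} = \frac{1}{28} - \frac{\left(67 + 128\right)^{2}}{64} = \frac{1}{28} - \frac{195^{2}}{64} = \frac{1}{28} - \frac{1}{64} \cdot 38025 = \frac{1}{28} - \frac{38025}{64} = - \frac{266159}{448}$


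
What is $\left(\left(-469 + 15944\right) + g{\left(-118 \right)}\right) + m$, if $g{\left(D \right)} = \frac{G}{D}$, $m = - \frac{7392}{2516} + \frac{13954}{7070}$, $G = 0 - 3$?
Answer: $\frac{4060003226949}{262374770} \approx 15474.0$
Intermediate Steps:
$G = -3$ ($G = 0 - 3 = -3$)
$m = - \frac{2144147}{2223515}$ ($m = \left(-7392\right) \frac{1}{2516} + 13954 \cdot \frac{1}{7070} = - \frac{1848}{629} + \frac{6977}{3535} = - \frac{2144147}{2223515} \approx -0.9643$)
$g{\left(D \right)} = - \frac{3}{D}$
$\left(\left(-469 + 15944\right) + g{\left(-118 \right)}\right) + m = \left(\left(-469 + 15944\right) - \frac{3}{-118}\right) - \frac{2144147}{2223515} = \left(15475 - - \frac{3}{118}\right) - \frac{2144147}{2223515} = \left(15475 + \frac{3}{118}\right) - \frac{2144147}{2223515} = \frac{1826053}{118} - \frac{2144147}{2223515} = \frac{4060003226949}{262374770}$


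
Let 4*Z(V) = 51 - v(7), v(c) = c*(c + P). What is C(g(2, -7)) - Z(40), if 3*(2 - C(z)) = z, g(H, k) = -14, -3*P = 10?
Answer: ⅓ ≈ 0.33333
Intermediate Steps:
P = -10/3 (P = -⅓*10 = -10/3 ≈ -3.3333)
v(c) = c*(-10/3 + c) (v(c) = c*(c - 10/3) = c*(-10/3 + c))
C(z) = 2 - z/3
Z(V) = 19/3 (Z(V) = (51 - 7*(-10 + 3*7)/3)/4 = (51 - 7*(-10 + 21)/3)/4 = (51 - 7*11/3)/4 = (51 - 1*77/3)/4 = (51 - 77/3)/4 = (¼)*(76/3) = 19/3)
C(g(2, -7)) - Z(40) = (2 - ⅓*(-14)) - 1*19/3 = (2 + 14/3) - 19/3 = 20/3 - 19/3 = ⅓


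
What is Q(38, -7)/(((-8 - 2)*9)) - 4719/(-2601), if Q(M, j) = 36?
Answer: 6131/4335 ≈ 1.4143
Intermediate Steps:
Q(38, -7)/(((-8 - 2)*9)) - 4719/(-2601) = 36/(((-8 - 2)*9)) - 4719/(-2601) = 36/((-10*9)) - 4719*(-1/2601) = 36/(-90) + 1573/867 = 36*(-1/90) + 1573/867 = -⅖ + 1573/867 = 6131/4335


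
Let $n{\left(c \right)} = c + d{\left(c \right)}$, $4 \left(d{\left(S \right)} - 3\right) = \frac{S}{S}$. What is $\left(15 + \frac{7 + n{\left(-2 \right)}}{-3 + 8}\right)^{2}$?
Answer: $\frac{110889}{400} \approx 277.22$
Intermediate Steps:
$d{\left(S \right)} = \frac{13}{4}$ ($d{\left(S \right)} = 3 + \frac{S \frac{1}{S}}{4} = 3 + \frac{1}{4} \cdot 1 = 3 + \frac{1}{4} = \frac{13}{4}$)
$n{\left(c \right)} = \frac{13}{4} + c$ ($n{\left(c \right)} = c + \frac{13}{4} = \frac{13}{4} + c$)
$\left(15 + \frac{7 + n{\left(-2 \right)}}{-3 + 8}\right)^{2} = \left(15 + \frac{7 + \left(\frac{13}{4} - 2\right)}{-3 + 8}\right)^{2} = \left(15 + \frac{7 + \frac{5}{4}}{5}\right)^{2} = \left(15 + \frac{33}{4} \cdot \frac{1}{5}\right)^{2} = \left(15 + \frac{33}{20}\right)^{2} = \left(\frac{333}{20}\right)^{2} = \frac{110889}{400}$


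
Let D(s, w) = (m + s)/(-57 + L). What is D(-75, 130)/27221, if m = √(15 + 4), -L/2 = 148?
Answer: 75/9609013 - √19/9609013 ≈ 7.3515e-6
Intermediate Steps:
L = -296 (L = -2*148 = -296)
m = √19 ≈ 4.3589
D(s, w) = -s/353 - √19/353 (D(s, w) = (√19 + s)/(-57 - 296) = (s + √19)/(-353) = (s + √19)*(-1/353) = -s/353 - √19/353)
D(-75, 130)/27221 = (-1/353*(-75) - √19/353)/27221 = (75/353 - √19/353)*(1/27221) = 75/9609013 - √19/9609013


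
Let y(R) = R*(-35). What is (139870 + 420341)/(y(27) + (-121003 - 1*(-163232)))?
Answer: 560211/41284 ≈ 13.570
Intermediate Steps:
y(R) = -35*R
(139870 + 420341)/(y(27) + (-121003 - 1*(-163232))) = (139870 + 420341)/(-35*27 + (-121003 - 1*(-163232))) = 560211/(-945 + (-121003 + 163232)) = 560211/(-945 + 42229) = 560211/41284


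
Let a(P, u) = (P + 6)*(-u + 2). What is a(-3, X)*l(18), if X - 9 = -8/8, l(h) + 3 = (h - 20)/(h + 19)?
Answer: 2034/37 ≈ 54.973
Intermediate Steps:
l(h) = -3 + (-20 + h)/(19 + h) (l(h) = -3 + (h - 20)/(h + 19) = -3 + (-20 + h)/(19 + h))
X = 8 (X = 9 - 8/8 = 9 - 8*⅛ = 9 - 1 = 8)
a(P, u) = (2 - u)*(6 + P) (a(P, u) = (6 + P)*(2 - u) = (2 - u)*(6 + P))
a(-3, X)*l(18) = (12 - 6*8 + 2*(-3) - 1*(-3)*8)*((-77 - 2*18)/(19 + 18)) = (12 - 48 - 6 + 24)*((-77 - 36)/37) = -18*(-113)/37 = -18*(-113/37) = 2034/37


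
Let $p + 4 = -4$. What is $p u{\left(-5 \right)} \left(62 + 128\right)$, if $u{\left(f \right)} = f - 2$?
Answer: $10640$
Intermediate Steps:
$u{\left(f \right)} = -2 + f$ ($u{\left(f \right)} = f - 2 = -2 + f$)
$p = -8$ ($p = -4 - 4 = -8$)
$p u{\left(-5 \right)} \left(62 + 128\right) = - 8 \left(-2 - 5\right) \left(62 + 128\right) = \left(-8\right) \left(-7\right) 190 = 56 \cdot 190 = 10640$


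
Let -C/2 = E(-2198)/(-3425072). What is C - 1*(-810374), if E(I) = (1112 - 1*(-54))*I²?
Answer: 469483771/577 ≈ 8.1366e+5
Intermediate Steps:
E(I) = 1166*I² (E(I) = (1112 + 54)*I² = 1166*I²)
C = 1897973/577 (C = -2*1166*(-2198)²/(-3425072) = -2*1166*4831204*(-1)/3425072 = -11266367728*(-1)/3425072 = -2*(-1897973/1154) = 1897973/577 ≈ 3289.4)
C - 1*(-810374) = 1897973/577 - 1*(-810374) = 1897973/577 + 810374 = 469483771/577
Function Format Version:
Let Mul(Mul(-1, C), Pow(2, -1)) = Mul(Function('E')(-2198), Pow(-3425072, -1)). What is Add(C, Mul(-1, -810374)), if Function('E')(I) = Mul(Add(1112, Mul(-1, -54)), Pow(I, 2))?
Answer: Rational(469483771, 577) ≈ 8.1366e+5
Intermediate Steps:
Function('E')(I) = Mul(1166, Pow(I, 2)) (Function('E')(I) = Mul(Add(1112, 54), Pow(I, 2)) = Mul(1166, Pow(I, 2)))
C = Rational(1897973, 577) (C = Mul(-2, Mul(Mul(1166, Pow(-2198, 2)), Pow(-3425072, -1))) = Mul(-2, Mul(Mul(1166, 4831204), Rational(-1, 3425072))) = Mul(-2, Mul(5633183864, Rational(-1, 3425072))) = Mul(-2, Rational(-1897973, 1154)) = Rational(1897973, 577) ≈ 3289.4)
Add(C, Mul(-1, -810374)) = Add(Rational(1897973, 577), Mul(-1, -810374)) = Add(Rational(1897973, 577), 810374) = Rational(469483771, 577)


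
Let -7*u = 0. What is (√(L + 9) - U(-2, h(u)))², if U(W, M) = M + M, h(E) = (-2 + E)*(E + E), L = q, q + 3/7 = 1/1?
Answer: 67/7 ≈ 9.5714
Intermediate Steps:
u = 0 (u = -⅐*0 = 0)
q = 4/7 (q = -3/7 + 1/1 = -3/7 + 1 = 4/7 ≈ 0.57143)
L = 4/7 ≈ 0.57143
h(E) = 2*E*(-2 + E) (h(E) = (-2 + E)*(2*E) = 2*E*(-2 + E))
U(W, M) = 2*M
(√(L + 9) - U(-2, h(u)))² = (√(4/7 + 9) - 2*2*0*(-2 + 0))² = (√(67/7) - 2*2*0*(-2))² = (√469/7 - 2*0)² = (√469/7 - 1*0)² = (√469/7 + 0)² = (√469/7)² = 67/7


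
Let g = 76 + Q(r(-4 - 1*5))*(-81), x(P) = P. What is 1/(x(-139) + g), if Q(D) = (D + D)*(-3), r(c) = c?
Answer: -1/4437 ≈ -0.00022538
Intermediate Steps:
Q(D) = -6*D (Q(D) = (2*D)*(-3) = -6*D)
g = -4298 (g = 76 - 6*(-4 - 1*5)*(-81) = 76 - 6*(-4 - 5)*(-81) = 76 - 6*(-9)*(-81) = 76 + 54*(-81) = 76 - 4374 = -4298)
1/(x(-139) + g) = 1/(-139 - 4298) = 1/(-4437) = -1/4437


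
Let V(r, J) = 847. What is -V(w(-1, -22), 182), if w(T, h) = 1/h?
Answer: -847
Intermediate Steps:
-V(w(-1, -22), 182) = -1*847 = -847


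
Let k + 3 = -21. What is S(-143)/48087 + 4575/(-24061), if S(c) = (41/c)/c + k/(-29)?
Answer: -130451611613660/686137932498447 ≈ -0.19012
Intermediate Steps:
k = -24 (k = -3 - 21 = -24)
S(c) = 24/29 + 41/c² (S(c) = (41/c)/c - 24/(-29) = 41/c² - 24*(-1/29) = 41/c² + 24/29 = 24/29 + 41/c²)
S(-143)/48087 + 4575/(-24061) = (24/29 + 41/(-143)²)/48087 + 4575/(-24061) = (24/29 + 41*(1/20449))*(1/48087) + 4575*(-1/24061) = (24/29 + 41/20449)*(1/48087) - 4575/24061 = (491965/593021)*(1/48087) - 4575/24061 = 491965/28516600827 - 4575/24061 = -130451611613660/686137932498447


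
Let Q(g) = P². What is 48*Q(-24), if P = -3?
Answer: 432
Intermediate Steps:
Q(g) = 9 (Q(g) = (-3)² = 9)
48*Q(-24) = 48*9 = 432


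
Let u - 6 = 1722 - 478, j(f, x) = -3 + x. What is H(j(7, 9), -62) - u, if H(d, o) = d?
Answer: -1244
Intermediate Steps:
u = 1250 (u = 6 + (1722 - 478) = 6 + 1244 = 1250)
H(j(7, 9), -62) - u = (-3 + 9) - 1*1250 = 6 - 1250 = -1244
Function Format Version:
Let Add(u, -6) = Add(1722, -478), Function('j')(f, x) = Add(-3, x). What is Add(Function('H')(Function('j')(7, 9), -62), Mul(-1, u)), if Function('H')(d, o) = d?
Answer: -1244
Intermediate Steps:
u = 1250 (u = Add(6, Add(1722, -478)) = Add(6, 1244) = 1250)
Add(Function('H')(Function('j')(7, 9), -62), Mul(-1, u)) = Add(Add(-3, 9), Mul(-1, 1250)) = Add(6, -1250) = -1244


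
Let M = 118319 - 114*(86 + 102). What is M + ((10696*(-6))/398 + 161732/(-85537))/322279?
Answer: 11308545418895325/116718914591 ≈ 96887.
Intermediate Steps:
M = 96887 (M = 118319 - 114*188 = 118319 - 21432 = 96887)
M + ((10696*(-6))/398 + 161732/(-85537))/322279 = 96887 + ((10696*(-6))/398 + 161732/(-85537))/322279 = 96887 + (-64176*1/398 + 161732*(-1/85537))*(1/322279) = 96887 + (-32088/199 - 161732/85537)*(1/322279) = 96887 - 2776895924/17021863*1/322279 = 96887 - 59082892/116718914591 = 11308545418895325/116718914591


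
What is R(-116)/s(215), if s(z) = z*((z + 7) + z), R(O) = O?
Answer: -116/93955 ≈ -0.0012346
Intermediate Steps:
s(z) = z*(7 + 2*z) (s(z) = z*((7 + z) + z) = z*(7 + 2*z))
R(-116)/s(215) = -116*1/(215*(7 + 2*215)) = -116*1/(215*(7 + 430)) = -116/(215*437) = -116/93955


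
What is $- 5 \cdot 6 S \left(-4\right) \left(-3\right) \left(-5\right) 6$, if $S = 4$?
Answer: $43200$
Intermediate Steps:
$- 5 \cdot 6 S \left(-4\right) \left(-3\right) \left(-5\right) 6 = - 5 \cdot 6 \cdot 4 \left(-4\right) \left(-3\right) \left(-5\right) 6 = - 5 \cdot 24 \left(-4\right) 15 \cdot 6 = \left(-5\right) \left(-96\right) 90 = 480 \cdot 90 = 43200$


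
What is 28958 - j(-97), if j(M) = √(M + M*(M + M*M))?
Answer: 28958 - I*√903361 ≈ 28958.0 - 950.45*I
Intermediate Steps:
j(M) = √(M + M*(M + M²))
28958 - j(-97) = 28958 - √(-97*(1 - 97 + (-97)²)) = 28958 - √(-97*(1 - 97 + 9409)) = 28958 - √(-97*9313) = 28958 - √(-903361) = 28958 - I*√903361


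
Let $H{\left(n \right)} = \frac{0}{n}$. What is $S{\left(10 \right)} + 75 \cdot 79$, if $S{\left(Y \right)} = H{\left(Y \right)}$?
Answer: $5925$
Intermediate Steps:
$H{\left(n \right)} = 0$
$S{\left(Y \right)} = 0$
$S{\left(10 \right)} + 75 \cdot 79 = 0 + 75 \cdot 79 = 0 + 5925 = 5925$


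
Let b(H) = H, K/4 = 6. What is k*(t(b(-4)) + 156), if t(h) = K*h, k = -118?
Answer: -7080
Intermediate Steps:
K = 24 (K = 4*6 = 24)
t(h) = 24*h
k*(t(b(-4)) + 156) = -118*(24*(-4) + 156) = -118*(-96 + 156) = -118*60 = -7080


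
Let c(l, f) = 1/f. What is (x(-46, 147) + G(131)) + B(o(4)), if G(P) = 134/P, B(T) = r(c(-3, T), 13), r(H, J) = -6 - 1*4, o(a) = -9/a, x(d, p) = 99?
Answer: 11793/131 ≈ 90.023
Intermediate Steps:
r(H, J) = -10 (r(H, J) = -6 - 4 = -10)
B(T) = -10
(x(-46, 147) + G(131)) + B(o(4)) = (99 + 134/131) - 10 = 13103/131 - 10 = 11793/131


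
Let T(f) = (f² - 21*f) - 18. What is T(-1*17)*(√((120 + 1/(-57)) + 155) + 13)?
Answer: 8164 + 628*√893418/57 ≈ 18578.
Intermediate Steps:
T(f) = -18 + f² - 21*f
T(-1*17)*(√((120 + 1/(-57)) + 155) + 13) = (-18 + (-1*17)² - (-21)*17)*(√((120 + 1/(-57)) + 155) + 13) = (-18 + (-17)² - 21*(-17))*(√((120 - 1/57) + 155) + 13) = (-18 + 289 + 357)*(√(6839/57 + 155) + 13) = 628*(√(15674/57) + 13) = 628*(√893418/57 + 13) = 628*(13 + √893418/57) = 8164 + 628*√893418/57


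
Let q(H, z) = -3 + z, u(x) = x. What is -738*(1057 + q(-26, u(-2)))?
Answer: -776376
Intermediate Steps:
-738*(1057 + q(-26, u(-2))) = -738*(1057 + (-3 - 2)) = -738*(1057 - 5) = -738*1052 = -776376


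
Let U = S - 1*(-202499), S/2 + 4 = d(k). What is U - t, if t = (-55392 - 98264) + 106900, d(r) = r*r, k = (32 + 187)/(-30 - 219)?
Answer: 1717073241/6889 ≈ 2.4925e+5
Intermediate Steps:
k = -73/83 (k = 219/(-249) = 219*(-1/249) = -73/83 ≈ -0.87952)
d(r) = r²
S = -44454/6889 (S = -8 + 2*(-73/83)² = -8 + 2*(5329/6889) = -8 + 10658/6889 = -44454/6889 ≈ -6.4529)
U = 1394971157/6889 (U = -44454/6889 - 1*(-202499) = -44454/6889 + 202499 = 1394971157/6889 ≈ 2.0249e+5)
t = -46756 (t = -153656 + 106900 = -46756)
U - t = 1394971157/6889 - 1*(-46756) = 1394971157/6889 + 46756 = 1717073241/6889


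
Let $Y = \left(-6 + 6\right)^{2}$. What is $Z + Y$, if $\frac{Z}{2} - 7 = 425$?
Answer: $864$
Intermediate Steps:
$Z = 864$ ($Z = 14 + 2 \cdot 425 = 14 + 850 = 864$)
$Y = 0$ ($Y = 0^{2} = 0$)
$Z + Y = 864 + 0 = 864$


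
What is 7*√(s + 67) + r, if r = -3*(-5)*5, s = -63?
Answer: 89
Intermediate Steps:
r = 75 (r = 15*5 = 75)
7*√(s + 67) + r = 7*√(-63 + 67) + 75 = 7*√4 + 75 = 7*2 + 75 = 14 + 75 = 89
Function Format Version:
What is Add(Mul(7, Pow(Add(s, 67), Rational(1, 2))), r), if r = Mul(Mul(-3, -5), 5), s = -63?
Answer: 89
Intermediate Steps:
r = 75 (r = Mul(15, 5) = 75)
Add(Mul(7, Pow(Add(s, 67), Rational(1, 2))), r) = Add(Mul(7, Pow(Add(-63, 67), Rational(1, 2))), 75) = Add(Mul(7, Pow(4, Rational(1, 2))), 75) = Add(Mul(7, 2), 75) = Add(14, 75) = 89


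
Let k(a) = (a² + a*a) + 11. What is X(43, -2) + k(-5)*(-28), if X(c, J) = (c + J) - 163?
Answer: -1830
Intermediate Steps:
k(a) = 11 + 2*a² (k(a) = (a² + a²) + 11 = 2*a² + 11 = 11 + 2*a²)
X(c, J) = -163 + J + c (X(c, J) = (J + c) - 163 = -163 + J + c)
X(43, -2) + k(-5)*(-28) = (-163 - 2 + 43) + (11 + 2*(-5)²)*(-28) = -122 + (11 + 2*25)*(-28) = -122 + (11 + 50)*(-28) = -122 + 61*(-28) = -122 - 1708 = -1830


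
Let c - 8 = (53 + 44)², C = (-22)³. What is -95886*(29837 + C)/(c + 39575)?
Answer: -919978227/24496 ≈ -37556.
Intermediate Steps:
C = -10648
c = 9417 (c = 8 + (53 + 44)² = 8 + 97² = 8 + 9409 = 9417)
-95886*(29837 + C)/(c + 39575) = -95886*(29837 - 10648)/(9417 + 39575) = -95886/(48992/19189) = -95886/(48992*(1/19189)) = -95886/48992/19189 = -95886*19189/48992 = -919978227/24496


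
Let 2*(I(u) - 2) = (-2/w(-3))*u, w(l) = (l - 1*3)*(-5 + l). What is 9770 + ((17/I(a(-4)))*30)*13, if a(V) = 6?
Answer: 13306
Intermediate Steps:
w(l) = (-5 + l)*(-3 + l) (w(l) = (l - 3)*(-5 + l) = (-3 + l)*(-5 + l) = (-5 + l)*(-3 + l))
I(u) = 2 - u/48 (I(u) = 2 + ((-2/(15 + (-3)² - 8*(-3)))*u)/2 = 2 + ((-2/(15 + 9 + 24))*u)/2 = 2 + ((-2/48)*u)/2 = 2 + ((-2*1/48)*u)/2 = 2 + (-u/24)/2 = 2 - u/48)
9770 + ((17/I(a(-4)))*30)*13 = 9770 + ((17/(2 - 1/48*6))*30)*13 = 9770 + ((17/(2 - ⅛))*30)*13 = 9770 + ((17/(15/8))*30)*13 = 9770 + ((17*(8/15))*30)*13 = 9770 + ((136/15)*30)*13 = 9770 + 272*13 = 9770 + 3536 = 13306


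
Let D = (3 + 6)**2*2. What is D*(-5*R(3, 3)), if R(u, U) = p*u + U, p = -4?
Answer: 7290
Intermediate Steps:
R(u, U) = U - 4*u (R(u, U) = -4*u + U = U - 4*u)
D = 162 (D = 9**2*2 = 81*2 = 162)
D*(-5*R(3, 3)) = 162*(-5*(3 - 4*3)) = 162*(-5*(3 - 12)) = 162*(-5*(-9)) = 162*45 = 7290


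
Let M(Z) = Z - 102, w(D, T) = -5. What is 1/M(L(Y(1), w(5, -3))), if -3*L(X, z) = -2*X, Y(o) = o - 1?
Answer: -1/102 ≈ -0.0098039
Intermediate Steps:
Y(o) = -1 + o
L(X, z) = 2*X/3 (L(X, z) = -(-2)*X/3 = 2*X/3)
M(Z) = -102 + Z
1/M(L(Y(1), w(5, -3))) = 1/(-102 + 2*(-1 + 1)/3) = 1/(-102 + (2/3)*0) = 1/(-102 + 0) = 1/(-102) = -1/102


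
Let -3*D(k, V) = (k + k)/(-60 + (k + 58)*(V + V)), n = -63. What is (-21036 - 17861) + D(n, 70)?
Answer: -14780881/380 ≈ -38897.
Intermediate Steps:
D(k, V) = -2*k/(3*(-60 + 2*V*(58 + k))) (D(k, V) = -(k + k)/(3*(-60 + (k + 58)*(V + V))) = -2*k/(3*(-60 + (58 + k)*(2*V))) = -2*k/(3*(-60 + 2*V*(58 + k))))
(-21036 - 17861) + D(n, 70) = (-21036 - 17861) - 1*(-63)/(-90 + 174*70 + 3*70*(-63)) = -38897 - 1*(-63)/(-90 + 12180 - 13230) = -38897 - 1*(-63)/(-1140) = -38897 - 1*(-63)*(-1/1140) = -38897 - 21/380 = -14780881/380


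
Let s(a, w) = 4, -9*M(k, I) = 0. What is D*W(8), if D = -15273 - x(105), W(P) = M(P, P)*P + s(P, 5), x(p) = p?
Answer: -61512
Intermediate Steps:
M(k, I) = 0 (M(k, I) = -⅑*0 = 0)
W(P) = 4 (W(P) = 0*P + 4 = 0 + 4 = 4)
D = -15378 (D = -15273 - 1*105 = -15273 - 105 = -15378)
D*W(8) = -15378*4 = -61512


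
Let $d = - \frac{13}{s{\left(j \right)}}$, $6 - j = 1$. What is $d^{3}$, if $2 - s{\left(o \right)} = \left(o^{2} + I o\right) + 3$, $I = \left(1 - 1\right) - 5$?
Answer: $2197$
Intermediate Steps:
$j = 5$ ($j = 6 - 1 = 5$)
$I = -5$ ($I = 0 - 5 = -5$)
$s{\left(o \right)} = -1 - o^{2} + 5 o$ ($s{\left(o \right)} = 2 - \left(\left(o^{2} - 5 o\right) + 3\right) = 2 - \left(3 + o^{2} - 5 o\right) = -1 - o^{2} + 5 o$)
$d = 13$ ($d = - \frac{13}{-1 - 5^{2} + 5 \cdot 5} = - \frac{13}{-1 - 25 + 25} = - \frac{13}{-1} = \left(-13\right) \left(-1\right) = 13$)
$d^{3} = 13^{3} = 2197$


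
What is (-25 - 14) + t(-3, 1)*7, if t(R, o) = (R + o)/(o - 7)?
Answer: -110/3 ≈ -36.667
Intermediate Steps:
t(R, o) = (R + o)/(-7 + o)
(-25 - 14) + t(-3, 1)*7 = (-25 - 14) + ((-3 + 1)/(-7 + 1))*7 = -39 + (-2/(-6))*7 = -39 - ⅙*(-2)*7 = -39 + (⅓)*7 = -39 + 7/3 = -110/3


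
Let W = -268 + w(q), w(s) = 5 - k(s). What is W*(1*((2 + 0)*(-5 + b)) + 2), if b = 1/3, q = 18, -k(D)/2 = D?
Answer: 4994/3 ≈ 1664.7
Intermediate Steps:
k(D) = -2*D
b = ⅓ ≈ 0.33333
w(s) = 5 + 2*s (w(s) = 5 - (-2)*s = 5 + 2*s)
W = -227 (W = -268 + (5 + 2*18) = -268 + (5 + 36) = -268 + 41 = -227)
W*(1*((2 + 0)*(-5 + b)) + 2) = -227*(1*((2 + 0)*(-5 + ⅓)) + 2) = -227*(1*(2*(-14/3)) + 2) = -227*(1*(-28/3) + 2) = -227*(-28/3 + 2) = -227*(-22/3) = 4994/3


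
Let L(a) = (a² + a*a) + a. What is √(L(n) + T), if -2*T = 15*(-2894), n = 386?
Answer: √320083 ≈ 565.76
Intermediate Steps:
T = 21705 (T = -15*(-2894)/2 = -½*(-43410) = 21705)
L(a) = a + 2*a² (L(a) = (a² + a²) + a = 2*a² + a = a + 2*a²)
√(L(n) + T) = √(386*(1 + 2*386) + 21705) = √(386*(1 + 772) + 21705) = √(386*773 + 21705) = √(298378 + 21705) = √320083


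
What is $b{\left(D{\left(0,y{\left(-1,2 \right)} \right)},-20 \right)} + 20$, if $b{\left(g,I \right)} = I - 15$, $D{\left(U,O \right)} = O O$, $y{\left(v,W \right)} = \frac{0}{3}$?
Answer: $-15$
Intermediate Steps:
$y{\left(v,W \right)} = 0$ ($y{\left(v,W \right)} = 0 \cdot \frac{1}{3} = 0$)
$D{\left(U,O \right)} = O^{2}$
$b{\left(g,I \right)} = -15 + I$
$b{\left(D{\left(0,y{\left(-1,2 \right)} \right)},-20 \right)} + 20 = \left(-15 - 20\right) + 20 = -35 + 20 = -15$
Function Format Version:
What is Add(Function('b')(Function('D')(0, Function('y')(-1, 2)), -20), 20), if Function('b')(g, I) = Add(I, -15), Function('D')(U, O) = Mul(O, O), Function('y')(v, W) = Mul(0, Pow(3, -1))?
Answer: -15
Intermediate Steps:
Function('y')(v, W) = 0 (Function('y')(v, W) = Mul(0, Rational(1, 3)) = 0)
Function('D')(U, O) = Pow(O, 2)
Function('b')(g, I) = Add(-15, I)
Add(Function('b')(Function('D')(0, Function('y')(-1, 2)), -20), 20) = Add(Add(-15, -20), 20) = Add(-35, 20) = -15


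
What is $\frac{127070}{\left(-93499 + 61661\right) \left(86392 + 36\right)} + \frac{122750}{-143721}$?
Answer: $- \frac{168894391316735}{197738154402372} \approx -0.85413$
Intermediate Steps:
$\frac{127070}{\left(-93499 + 61661\right) \left(86392 + 36\right)} + \frac{122750}{-143721} = \frac{127070}{\left(-31838\right) 86428} + 122750 \left(- \frac{1}{143721}\right) = \frac{127070}{-2751694664} - \frac{122750}{143721} = 127070 \left(- \frac{1}{2751694664}\right) - \frac{122750}{143721} = - \frac{63535}{1375847332} - \frac{122750}{143721} = - \frac{168894391316735}{197738154402372}$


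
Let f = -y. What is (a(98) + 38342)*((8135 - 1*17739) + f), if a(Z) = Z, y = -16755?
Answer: 274884440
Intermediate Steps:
f = 16755 (f = -1*(-16755) = 16755)
(a(98) + 38342)*((8135 - 1*17739) + f) = (98 + 38342)*((8135 - 1*17739) + 16755) = 38440*((8135 - 17739) + 16755) = 38440*(-9604 + 16755) = 38440*7151 = 274884440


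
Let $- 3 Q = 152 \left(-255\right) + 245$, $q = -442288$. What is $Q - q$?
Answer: $\frac{1365379}{3} \approx 4.5513 \cdot 10^{5}$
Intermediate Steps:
$Q = \frac{38515}{3}$ ($Q = - \frac{152 \left(-255\right) + 245}{3} = - \frac{-38760 + 245}{3} = \left(- \frac{1}{3}\right) \left(-38515\right) = \frac{38515}{3} \approx 12838.0$)
$Q - q = \frac{38515}{3} - -442288 = \frac{38515}{3} + 442288 = \frac{1365379}{3}$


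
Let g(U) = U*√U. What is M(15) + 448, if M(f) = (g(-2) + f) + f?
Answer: 478 - 2*I*√2 ≈ 478.0 - 2.8284*I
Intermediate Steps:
g(U) = U^(3/2)
M(f) = 2*f - 2*I*√2 (M(f) = ((-2)^(3/2) + f) + f = (-2*I*√2 + f) + f = (f - 2*I*√2) + f = 2*f - 2*I*√2)
M(15) + 448 = (2*15 - 2*I*√2) + 448 = (30 - 2*I*√2) + 448 = 478 - 2*I*√2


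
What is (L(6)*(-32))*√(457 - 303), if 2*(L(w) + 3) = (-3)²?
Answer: -48*√154 ≈ -595.66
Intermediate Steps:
L(w) = 3/2 (L(w) = -3 + (½)*(-3)² = -3 + (½)*9 = -3 + 9/2 = 3/2)
(L(6)*(-32))*√(457 - 303) = ((3/2)*(-32))*√(457 - 303) = -48*√154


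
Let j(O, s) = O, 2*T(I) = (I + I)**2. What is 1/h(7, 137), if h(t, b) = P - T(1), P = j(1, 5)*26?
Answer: 1/24 ≈ 0.041667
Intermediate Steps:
T(I) = 2*I**2 (T(I) = (I + I)**2/2 = (2*I)**2/2 = (4*I**2)/2 = 2*I**2)
P = 26 (P = 1*26 = 26)
h(t, b) = 24 (h(t, b) = 26 - 2*1**2 = 26 - 2 = 24)
1/h(7, 137) = 1/24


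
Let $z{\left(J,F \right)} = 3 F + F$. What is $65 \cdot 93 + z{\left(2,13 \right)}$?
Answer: $6097$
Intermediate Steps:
$z{\left(J,F \right)} = 4 F$
$65 \cdot 93 + z{\left(2,13 \right)} = 65 \cdot 93 + 4 \cdot 13 = 6045 + 52 = 6097$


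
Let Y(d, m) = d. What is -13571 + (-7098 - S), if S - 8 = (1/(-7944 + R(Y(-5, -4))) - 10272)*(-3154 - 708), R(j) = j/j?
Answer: -315266736825/7943 ≈ -3.9691e+7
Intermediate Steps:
R(j) = 1
S = 315102562958/7943 (S = 8 + (1/(-7944 + 1) - 10272)*(-3154 - 708) = 8 + (1/(-7943) - 10272)*(-3862) = 8 + (-1/7943 - 10272)*(-3862) = 8 - 81590497/7943*(-3862) = 8 + 315102499414/7943 = 315102562958/7943 ≈ 3.9670e+7)
-13571 + (-7098 - S) = -13571 + (-7098 - 1*315102562958/7943) = -13571 + (-7098 - 315102562958/7943) = -13571 - 315158942372/7943 = -315266736825/7943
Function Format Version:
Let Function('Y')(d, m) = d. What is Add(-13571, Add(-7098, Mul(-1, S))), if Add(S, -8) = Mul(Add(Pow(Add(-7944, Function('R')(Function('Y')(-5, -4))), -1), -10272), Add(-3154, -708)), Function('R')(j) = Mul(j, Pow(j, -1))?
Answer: Rational(-315266736825, 7943) ≈ -3.9691e+7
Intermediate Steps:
Function('R')(j) = 1
S = Rational(315102562958, 7943) (S = Add(8, Mul(Add(Pow(Add(-7944, 1), -1), -10272), Add(-3154, -708))) = Add(8, Mul(Add(Pow(-7943, -1), -10272), -3862)) = Add(8, Mul(Add(Rational(-1, 7943), -10272), -3862)) = Add(8, Mul(Rational(-81590497, 7943), -3862)) = Add(8, Rational(315102499414, 7943)) = Rational(315102562958, 7943) ≈ 3.9670e+7)
Add(-13571, Add(-7098, Mul(-1, S))) = Add(-13571, Add(-7098, Mul(-1, Rational(315102562958, 7943)))) = Add(-13571, Add(-7098, Rational(-315102562958, 7943))) = Add(-13571, Rational(-315158942372, 7943)) = Rational(-315266736825, 7943)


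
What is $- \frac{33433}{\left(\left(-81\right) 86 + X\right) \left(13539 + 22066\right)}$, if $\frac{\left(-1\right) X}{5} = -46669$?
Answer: $- \frac{33433}{8060224295} \approx -4.1479 \cdot 10^{-6}$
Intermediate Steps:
$X = 233345$ ($X = \left(-5\right) \left(-46669\right) = 233345$)
$- \frac{33433}{\left(\left(-81\right) 86 + X\right) \left(13539 + 22066\right)} = - \frac{33433}{\left(\left(-81\right) 86 + 233345\right) \left(13539 + 22066\right)} = - \frac{33433}{\left(-6966 + 233345\right) 35605} = - \frac{33433}{226379 \cdot 35605} = - \frac{33433}{8060224295}$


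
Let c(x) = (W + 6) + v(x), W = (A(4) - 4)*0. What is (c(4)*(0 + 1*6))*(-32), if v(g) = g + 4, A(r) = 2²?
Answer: -2688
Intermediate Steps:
A(r) = 4
W = 0 (W = (4 - 4)*0 = 0*0 = 0)
v(g) = 4 + g
c(x) = 10 + x (c(x) = (0 + 6) + (4 + x) = 6 + (4 + x) = 10 + x)
(c(4)*(0 + 1*6))*(-32) = ((10 + 4)*(0 + 1*6))*(-32) = (14*(0 + 6))*(-32) = (14*6)*(-32) = 84*(-32) = -2688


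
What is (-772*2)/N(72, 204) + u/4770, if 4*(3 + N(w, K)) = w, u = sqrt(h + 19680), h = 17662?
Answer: -1544/15 + sqrt(37342)/4770 ≈ -102.89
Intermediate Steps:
u = sqrt(37342) (u = sqrt(17662 + 19680) = sqrt(37342) ≈ 193.24)
N(w, K) = -3 + w/4
(-772*2)/N(72, 204) + u/4770 = (-772*2)/(-3 + (1/4)*72) + sqrt(37342)/4770 = -1544/(-3 + 18) + sqrt(37342)*(1/4770) = -1544/15 + sqrt(37342)/4770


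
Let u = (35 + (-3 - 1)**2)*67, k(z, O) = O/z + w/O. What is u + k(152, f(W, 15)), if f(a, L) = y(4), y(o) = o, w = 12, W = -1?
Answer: 129961/38 ≈ 3420.0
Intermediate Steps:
f(a, L) = 4
k(z, O) = 12/O + O/z (k(z, O) = O/z + 12/O = 12/O + O/z)
u = 3417 (u = (35 + (-4)**2)*67 = (35 + 16)*67 = 51*67 = 3417)
u + k(152, f(W, 15)) = 3417 + (12/4 + 4/152) = 3417 + (12*(1/4) + 4*(1/152)) = 3417 + (3 + 1/38) = 3417 + 115/38 = 129961/38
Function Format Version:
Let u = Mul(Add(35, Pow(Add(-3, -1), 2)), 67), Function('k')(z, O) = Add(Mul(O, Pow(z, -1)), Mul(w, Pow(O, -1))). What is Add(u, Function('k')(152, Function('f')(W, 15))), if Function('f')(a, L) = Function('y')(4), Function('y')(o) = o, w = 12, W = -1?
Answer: Rational(129961, 38) ≈ 3420.0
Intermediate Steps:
Function('f')(a, L) = 4
Function('k')(z, O) = Add(Mul(12, Pow(O, -1)), Mul(O, Pow(z, -1))) (Function('k')(z, O) = Add(Mul(O, Pow(z, -1)), Mul(12, Pow(O, -1))) = Add(Mul(12, Pow(O, -1)), Mul(O, Pow(z, -1))))
u = 3417 (u = Mul(Add(35, Pow(-4, 2)), 67) = Mul(Add(35, 16), 67) = Mul(51, 67) = 3417)
Add(u, Function('k')(152, Function('f')(W, 15))) = Add(3417, Add(Mul(12, Pow(4, -1)), Mul(4, Pow(152, -1)))) = Add(3417, Add(Mul(12, Rational(1, 4)), Mul(4, Rational(1, 152)))) = Add(3417, Add(3, Rational(1, 38))) = Add(3417, Rational(115, 38)) = Rational(129961, 38)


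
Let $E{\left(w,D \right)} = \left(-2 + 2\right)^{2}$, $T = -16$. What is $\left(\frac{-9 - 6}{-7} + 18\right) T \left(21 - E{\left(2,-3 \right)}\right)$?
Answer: $-6768$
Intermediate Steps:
$E{\left(w,D \right)} = 0$ ($E{\left(w,D \right)} = 0^{2} = 0$)
$\left(\frac{-9 - 6}{-7} + 18\right) T \left(21 - E{\left(2,-3 \right)}\right) = \left(\frac{-9 - 6}{-7} + 18\right) \left(-16\right) \left(21 - 0\right) = \left(\left(-15\right) \left(- \frac{1}{7}\right) + 18\right) \left(-16\right) \left(21 + 0\right) = \left(\frac{15}{7} + 18\right) \left(-16\right) 21 = \frac{141}{7} \left(-16\right) 21 = \left(- \frac{2256}{7}\right) 21 = -6768$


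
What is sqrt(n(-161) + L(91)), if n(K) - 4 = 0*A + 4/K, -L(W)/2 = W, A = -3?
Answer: I*sqrt(4614582)/161 ≈ 13.343*I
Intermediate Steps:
L(W) = -2*W
n(K) = 4 + 4/K (n(K) = 4 + (0*(-3) + 4/K) = 4 + (0 + 4/K) = 4 + 4/K)
sqrt(n(-161) + L(91)) = sqrt((4 + 4/(-161)) - 2*91) = sqrt((4 + 4*(-1/161)) - 182) = sqrt((4 - 4/161) - 182) = sqrt(640/161 - 182) = sqrt(-28662/161) = I*sqrt(4614582)/161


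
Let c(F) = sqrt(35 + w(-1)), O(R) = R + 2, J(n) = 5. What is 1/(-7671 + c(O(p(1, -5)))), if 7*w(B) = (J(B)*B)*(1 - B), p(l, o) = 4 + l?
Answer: -53697/411909452 - sqrt(1645)/411909452 ≈ -0.00013046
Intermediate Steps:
O(R) = 2 + R
w(B) = 5*B*(1 - B)/7 (w(B) = ((5*B)*(1 - B))/7 = (5*B*(1 - B))/7 = 5*B*(1 - B)/7)
c(F) = sqrt(1645)/7 (c(F) = sqrt(35 + (5/7)*(-1)*(1 - 1*(-1))) = sqrt(35 + (5/7)*(-1)*(1 + 1)) = sqrt(35 + (5/7)*(-1)*2) = sqrt(35 - 10/7) = sqrt(235/7) = sqrt(1645)/7)
1/(-7671 + c(O(p(1, -5)))) = 1/(-7671 + sqrt(1645)/7)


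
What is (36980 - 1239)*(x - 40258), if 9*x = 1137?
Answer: -4303037695/3 ≈ -1.4343e+9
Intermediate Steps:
x = 379/3 (x = (⅑)*1137 = 379/3 ≈ 126.33)
(36980 - 1239)*(x - 40258) = (36980 - 1239)*(379/3 - 40258) = 35741*(-120395/3) = -4303037695/3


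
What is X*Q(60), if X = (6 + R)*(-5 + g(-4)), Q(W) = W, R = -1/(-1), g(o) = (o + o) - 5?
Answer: -7560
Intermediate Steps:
g(o) = -5 + 2*o (g(o) = 2*o - 5 = -5 + 2*o)
R = 1 (R = -1*(-1) = 1)
X = -126 (X = (6 + 1)*(-5 + (-5 + 2*(-4))) = 7*(-5 + (-5 - 8)) = 7*(-5 - 13) = 7*(-18) = -126)
X*Q(60) = -126*60 = -7560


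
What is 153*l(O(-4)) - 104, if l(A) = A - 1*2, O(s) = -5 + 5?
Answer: -410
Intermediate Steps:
O(s) = 0
l(A) = -2 + A (l(A) = A - 2 = -2 + A)
153*l(O(-4)) - 104 = 153*(-2 + 0) - 104 = 153*(-2) - 104 = -306 - 104 = -410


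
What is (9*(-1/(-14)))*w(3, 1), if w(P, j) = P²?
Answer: 81/14 ≈ 5.7857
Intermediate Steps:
(9*(-1/(-14)))*w(3, 1) = (9*(-1/(-14)))*3² = (9*(-1*(-1/14)))*9 = (9*(1/14))*9 = (9/14)*9 = 81/14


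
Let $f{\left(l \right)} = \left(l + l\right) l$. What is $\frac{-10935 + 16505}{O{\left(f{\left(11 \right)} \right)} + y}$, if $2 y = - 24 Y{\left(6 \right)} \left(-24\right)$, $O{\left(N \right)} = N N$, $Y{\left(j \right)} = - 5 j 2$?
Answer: $\frac{2785}{20642} \approx 0.13492$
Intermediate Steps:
$f{\left(l \right)} = 2 l^{2}$ ($f{\left(l \right)} = 2 l l = 2 l^{2}$)
$Y{\left(j \right)} = - 10 j$
$O{\left(N \right)} = N^{2}$
$y = -17280$ ($y = \frac{- 24 \left(\left(-10\right) 6\right) \left(-24\right)}{2} = \frac{\left(-24\right) \left(-60\right) \left(-24\right)}{2} = \frac{1440 \left(-24\right)}{2} = \frac{1}{2} \left(-34560\right) = -17280$)
$\frac{-10935 + 16505}{O{\left(f{\left(11 \right)} \right)} + y} = \frac{-10935 + 16505}{\left(2 \cdot 11^{2}\right)^{2} - 17280} = \frac{5570}{\left(2 \cdot 121\right)^{2} - 17280} = \frac{5570}{242^{2} - 17280} = \frac{5570}{58564 - 17280} = \frac{5570}{41284} = 5570 \cdot \frac{1}{41284} = \frac{2785}{20642}$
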